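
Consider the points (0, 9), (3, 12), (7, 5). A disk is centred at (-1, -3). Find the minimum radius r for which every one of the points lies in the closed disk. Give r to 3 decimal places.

The required radius is the distance from (-1, -3) to the farthest point.
Squared distances: 145, 241, 128.
Maximum is 241, attained at (3, 12).
r = √241 ≈ 15.524.

15.524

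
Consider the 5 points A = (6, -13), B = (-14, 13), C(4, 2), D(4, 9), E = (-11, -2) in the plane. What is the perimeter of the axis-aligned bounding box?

92

Width = max x − min x = 6 − (-14) = 20.
Height = max y − min y = 13 − (-13) = 26.
Perimeter = 2(20 + 26) = 92.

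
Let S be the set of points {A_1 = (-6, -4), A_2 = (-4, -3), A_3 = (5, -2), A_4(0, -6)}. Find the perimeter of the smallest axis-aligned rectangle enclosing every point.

30

Width = max x − min x = 5 − (-6) = 11.
Height = max y − min y = -2 − (-6) = 4.
Perimeter = 2(11 + 4) = 30.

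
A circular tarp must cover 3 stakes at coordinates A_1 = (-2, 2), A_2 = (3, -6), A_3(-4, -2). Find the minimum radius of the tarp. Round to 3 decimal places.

4.717

Side lengths²: A_1A_2² = 89, A_1A_3² = 20, A_2A_3² = 65.
Since A_1A_2² = 89 ≥ 65 + 20 = 85, the angle opposite A_1A_2 is not acute, so the smallest enclosing circle has A_1A_2 as diameter.
Centre = midpoint of A_1A_2 = (0.5, -2), r² = 89/4 = 22.25.
r = √(22.25) ≈ 4.717.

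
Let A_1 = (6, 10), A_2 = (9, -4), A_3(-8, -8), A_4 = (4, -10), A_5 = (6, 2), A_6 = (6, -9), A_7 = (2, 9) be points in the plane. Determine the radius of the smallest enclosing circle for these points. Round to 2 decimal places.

By Welzl's lemma the MEC is supported by two points (diametrically opposite) or three points (on a circumcircle).
The minimum enclosing circle is determined by three boundary points: A_1, A_3, A_6.
Their circumcentre is (-5/14, 0.5) with r² = 12805/98.
The farthest remaining point A_4 is at distance² 12665/98 ≤ 12805/98.
r = √(12805/98) ≈ 11.43.

11.43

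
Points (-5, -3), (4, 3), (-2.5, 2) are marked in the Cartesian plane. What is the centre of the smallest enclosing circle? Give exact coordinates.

Call the three points A, B, C in the order given.
Side lengths²: AB² = 117, AC² = 31.25, BC² = 43.25.
Since AB² = 117 ≥ 43.25 + 31.25 = 74.5, the angle opposite AB is not acute, so the smallest enclosing circle has AB as diameter.
Centre = midpoint of AB = (-0.5, 0), r² = 117/4 = 29.25.
Centre = (-0.5, 0).

(-0.5, 0)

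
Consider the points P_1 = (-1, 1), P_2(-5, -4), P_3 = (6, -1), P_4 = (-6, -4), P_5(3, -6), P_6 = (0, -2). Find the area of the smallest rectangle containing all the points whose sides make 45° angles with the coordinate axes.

In coordinates u = x + y, v = x − y the rectangle is axis-aligned; the map (x,y)→(u,v) scales areas by 2.
u-values: 0, -9, 5, -10, -3, -2; range = 5 − (-10) = 15.
v-values: -2, -1, 7, -2, 9, 2; range = 9 − (-2) = 11.
Area = (15 × 11) / 2 = 82.5.

82.5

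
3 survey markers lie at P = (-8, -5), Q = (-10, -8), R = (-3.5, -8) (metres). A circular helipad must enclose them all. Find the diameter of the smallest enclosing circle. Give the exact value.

6.5

Side lengths²: PQ² = 13, PR² = 29.25, QR² = 42.25.
Since QR² = 42.25 ≥ 29.25 + 13 = 42.25, the angle opposite QR is not acute, so the smallest enclosing circle has QR as diameter.
Centre = midpoint of QR = (-6.75, -8), r² = 42.25/4 = 10.5625.
Diameter = 2r = 2√(10.5625) = 6.5.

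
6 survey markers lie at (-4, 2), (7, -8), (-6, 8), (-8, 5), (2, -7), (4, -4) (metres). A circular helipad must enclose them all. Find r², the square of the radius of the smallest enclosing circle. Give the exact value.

106.25

The farthest pair is (7, -8)–(-6, 8) with squared distance 425. The circle on this segment as diameter has centre (0.5, 0) and r² = 425/4 = 106.25.
Check (-4, 2): distance² to centre = 24.25 ≤ 106.25, so it lies inside.
All remaining points lie in this disk, and no smaller disk contains both endpoints, so this is the minimum enclosing circle.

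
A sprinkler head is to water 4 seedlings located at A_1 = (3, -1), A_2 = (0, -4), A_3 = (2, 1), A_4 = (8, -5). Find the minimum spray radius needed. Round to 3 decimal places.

4.386

By Welzl's lemma the MEC is supported by two points (diametrically opposite) or three points (on a circumcircle).
The minimum enclosing circle is determined by three boundary points: A_2, A_3, A_4.
Their circumcentre is (59/14, -39/14) with r² = 1885/98.
The farthest remaining point A_1 is at distance² 457/98 ≤ 1885/98.
r = √(1885/98) ≈ 4.386.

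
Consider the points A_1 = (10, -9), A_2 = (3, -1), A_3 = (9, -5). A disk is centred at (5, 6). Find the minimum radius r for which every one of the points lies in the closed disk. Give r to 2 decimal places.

The required radius is the distance from (5, 6) to the farthest point.
Squared distances: 250, 53, 137.
Maximum is 250, attained at A_1.
r = √250 ≈ 15.81.

15.81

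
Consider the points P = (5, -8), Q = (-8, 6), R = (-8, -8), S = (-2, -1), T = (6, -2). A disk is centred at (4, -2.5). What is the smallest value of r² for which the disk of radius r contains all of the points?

216.25

The required radius is the distance from (4, -2.5) to the farthest point.
Squared distances: 31.25, 216.25, 174.25, 38.25, 4.25.
Maximum is 216.25, attained at Q.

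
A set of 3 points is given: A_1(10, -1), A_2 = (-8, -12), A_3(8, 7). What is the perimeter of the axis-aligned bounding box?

74

Width = max x − min x = 10 − (-8) = 18.
Height = max y − min y = 7 − (-12) = 19.
Perimeter = 2(18 + 19) = 74.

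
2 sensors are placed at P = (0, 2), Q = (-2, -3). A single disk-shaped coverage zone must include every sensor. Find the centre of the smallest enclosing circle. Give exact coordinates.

(-1, -0.5)

The smallest circle enclosing two points has them as diameter endpoints.
Centre = midpoint = (-1, -0.5); r² = |PQ|²/4 = 29/4 = 7.25.
Centre = (-1, -0.5).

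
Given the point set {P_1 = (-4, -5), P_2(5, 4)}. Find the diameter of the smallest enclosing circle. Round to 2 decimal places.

The smallest circle enclosing two points has them as diameter endpoints.
Centre = midpoint = (0.5, -0.5); r² = |P_1P_2|²/4 = 162/4 = 40.5.
Diameter = 2r = 2√(40.5) ≈ 12.73.

12.73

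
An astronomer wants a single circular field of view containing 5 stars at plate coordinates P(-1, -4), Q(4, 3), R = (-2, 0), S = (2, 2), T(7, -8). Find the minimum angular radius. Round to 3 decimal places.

6.140

The minimum enclosing circle is determined by three boundary points: Q, R, T.
Their circumcentre is (3.3, -3.1) with r² = 37.7.
The farthest remaining point S is at distance² 27.7 ≤ 37.7.
r = √(37.7) ≈ 6.140.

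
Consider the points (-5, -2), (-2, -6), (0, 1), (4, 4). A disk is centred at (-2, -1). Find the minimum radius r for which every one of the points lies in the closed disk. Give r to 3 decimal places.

The required radius is the distance from (-2, -1) to the farthest point.
Squared distances: 10, 25, 8, 61.
Maximum is 61, attained at (4, 4).
r = √61 ≈ 7.810.

7.810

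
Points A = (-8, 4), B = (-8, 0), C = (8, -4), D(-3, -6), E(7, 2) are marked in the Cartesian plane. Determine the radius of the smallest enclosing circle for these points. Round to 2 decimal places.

A smallest enclosing disk is always determined by at most three of the input points on its boundary.
The farthest pair is A–C with squared distance 320. The circle on this segment as diameter has centre (0, 0) and r² = 320/4 = 80.
Check B: distance² to centre = 64 ≤ 80, so it lies inside.
All remaining points lie in this disk, and no smaller disk contains both endpoints, so this is the minimum enclosing circle.
r = √80 ≈ 8.94.

8.94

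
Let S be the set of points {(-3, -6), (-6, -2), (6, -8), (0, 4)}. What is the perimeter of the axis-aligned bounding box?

Width = max x − min x = 6 − (-6) = 12.
Height = max y − min y = 4 − (-8) = 12.
Perimeter = 2(12 + 12) = 48.

48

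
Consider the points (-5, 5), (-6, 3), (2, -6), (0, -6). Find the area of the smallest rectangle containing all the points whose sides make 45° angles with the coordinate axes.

54

In coordinates u = x + y, v = x − y the rectangle is axis-aligned; the map (x,y)→(u,v) scales areas by 2.
u-values: 0, -3, -4, -6; range = 0 − (-6) = 6.
v-values: -10, -9, 8, 6; range = 8 − (-10) = 18.
Area = (6 × 18) / 2 = 54.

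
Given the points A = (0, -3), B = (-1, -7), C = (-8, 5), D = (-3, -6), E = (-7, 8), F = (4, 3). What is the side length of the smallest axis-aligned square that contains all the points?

15

The bounding box has width 12 and height 15.
An axis-aligned square enclosing the set must have side ≥ max(width, height).
So the minimum side is max(12, 15) = 15.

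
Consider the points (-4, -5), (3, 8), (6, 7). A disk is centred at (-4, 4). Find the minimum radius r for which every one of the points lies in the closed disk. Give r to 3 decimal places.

10.440

The required radius is the distance from (-4, 4) to the farthest point.
Squared distances: 81, 65, 109.
Maximum is 109, attained at (6, 7).
r = √109 ≈ 10.440.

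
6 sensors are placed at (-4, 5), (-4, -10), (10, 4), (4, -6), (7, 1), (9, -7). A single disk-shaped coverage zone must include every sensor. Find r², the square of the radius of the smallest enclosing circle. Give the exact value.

By Welzl's lemma the MEC is supported by two points (diametrically opposite) or three points (on a circumcircle).
The minimum enclosing circle is determined by three boundary points: (-4, 5), (-4, -10), (10, 4).
Their circumcentre is (2.5, -2.5) with r² = 98.5.
The farthest remaining point (9, -7) is at distance² 62.5 ≤ 98.5.

98.5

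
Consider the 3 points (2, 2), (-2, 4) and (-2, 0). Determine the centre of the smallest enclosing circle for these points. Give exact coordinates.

(-0.5, 2)

Call the three points A, B, C in the order given.
Side lengths²: AB² = 20, AC² = 20, BC² = 16.
Since AC² = 20 < 20 + 16 = 36, the triangle is acute, so the smallest enclosing circle is the circumcircle.
Circumcentre = (-0.5, 2), r² = 6.25.
Centre = (-0.5, 2).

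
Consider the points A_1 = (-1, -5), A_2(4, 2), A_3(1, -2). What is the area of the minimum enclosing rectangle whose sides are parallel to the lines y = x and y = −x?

12

In coordinates u = x + y, v = x − y the rectangle is axis-aligned; the map (x,y)→(u,v) scales areas by 2.
u-values: -6, 6, -1; range = 6 − (-6) = 12.
v-values: 4, 2, 3; range = 4 − 2 = 2.
Area = (12 × 2) / 2 = 12.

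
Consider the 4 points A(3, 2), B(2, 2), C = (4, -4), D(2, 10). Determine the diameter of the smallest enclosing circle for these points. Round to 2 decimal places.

The minimum enclosing circle of a finite set is fixed by two of the points (as a diameter) or three (as a circumcircle).
The farthest pair is C–D with squared distance 200. The circle on this segment as diameter has centre (3, 3) and r² = 200/4 = 50.
Check A: distance² to centre = 1 ≤ 50, so it lies inside.
All remaining points lie in this disk, and no smaller disk contains both endpoints, so this is the minimum enclosing circle.
Diameter = 2r = 2√50 ≈ 14.14.

14.14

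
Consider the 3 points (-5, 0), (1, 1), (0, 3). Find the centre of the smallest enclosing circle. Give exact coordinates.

(-53/26, 19/26)

Call the three points A, B, C in the order given.
Side lengths²: AB² = 37, AC² = 34, BC² = 5.
Since AB² = 37 < 34 + 5 = 39, the triangle is acute, so the smallest enclosing circle is the circumcircle.
Circumcentre = (-53/26, 19/26), r² = 3145/338.
Centre = (-53/26, 19/26).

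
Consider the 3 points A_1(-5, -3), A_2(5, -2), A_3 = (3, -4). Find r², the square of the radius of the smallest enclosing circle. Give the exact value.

25.25

Side lengths²: A_1A_2² = 101, A_1A_3² = 65, A_2A_3² = 8.
Since A_1A_2² = 101 ≥ 65 + 8 = 73, the angle opposite A_1A_2 is not acute, so the smallest enclosing circle has A_1A_2 as diameter.
Centre = midpoint of A_1A_2 = (0, -2.5), r² = 101/4 = 25.25.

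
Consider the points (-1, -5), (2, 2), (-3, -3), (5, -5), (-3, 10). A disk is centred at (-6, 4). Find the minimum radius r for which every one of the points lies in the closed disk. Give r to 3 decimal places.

14.213

The required radius is the distance from (-6, 4) to the farthest point.
Squared distances: 106, 68, 58, 202, 45.
Maximum is 202, attained at (5, -5).
r = √202 ≈ 14.213.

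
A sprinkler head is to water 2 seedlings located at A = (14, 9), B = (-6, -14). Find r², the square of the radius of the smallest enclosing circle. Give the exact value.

The smallest circle enclosing two points has them as diameter endpoints.
Centre = midpoint = (4, -2.5); r² = |AB|²/4 = 929/4 = 232.25.

232.25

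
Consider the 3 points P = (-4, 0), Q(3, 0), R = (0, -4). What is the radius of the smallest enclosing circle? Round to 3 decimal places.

3.536

Side lengths²: PQ² = 49, PR² = 32, QR² = 25.
Since PQ² = 49 < 32 + 25 = 57, the triangle is acute, so the smallest enclosing circle is the circumcircle.
Circumcentre = (-0.5, -0.5), r² = 12.5.
r = √(12.5) ≈ 3.536.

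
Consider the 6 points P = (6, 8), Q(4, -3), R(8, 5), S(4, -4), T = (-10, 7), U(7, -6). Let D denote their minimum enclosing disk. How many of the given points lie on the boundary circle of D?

A smallest enclosing disk is always determined by at most three of the input points on its boundary.
The farthest pair is T–U with squared distance 458. The circle on this segment as diameter has centre (-1.5, 0.5) and r² = 458/4 = 114.5.
Check P: distance² to centre = 112.5 ≤ 114.5, so it lies inside.
All remaining points lie in this disk, and no smaller disk contains both endpoints, so this is the minimum enclosing circle.
The points at distance exactly r from the centre are T, U — 2 points.

2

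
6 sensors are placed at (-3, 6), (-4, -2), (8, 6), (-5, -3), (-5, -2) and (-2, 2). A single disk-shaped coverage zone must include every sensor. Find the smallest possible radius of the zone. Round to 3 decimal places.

By Welzl's lemma the MEC is supported by two points (diametrically opposite) or three points (on a circumcircle).
The farthest pair is (8, 6)–(-5, -3) with squared distance 250. The circle on this segment as diameter has centre (1.5, 1.5) and r² = 250/4 = 62.5.
Check (-3, 6): distance² to centre = 40.5 ≤ 62.5, so it lies inside.
All remaining points lie in this disk, and no smaller disk contains both endpoints, so this is the minimum enclosing circle.
r = √(62.5) ≈ 7.906.

7.906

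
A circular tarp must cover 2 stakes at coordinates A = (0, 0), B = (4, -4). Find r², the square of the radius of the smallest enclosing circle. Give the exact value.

8

The smallest circle enclosing two points has them as diameter endpoints.
Centre = midpoint = (2, -2); r² = |AB|²/4 = 32/4 = 8.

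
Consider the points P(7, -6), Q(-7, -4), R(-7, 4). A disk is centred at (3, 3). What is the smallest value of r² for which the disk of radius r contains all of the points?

The required radius is the distance from (3, 3) to the farthest point.
Squared distances: 97, 149, 101.
Maximum is 149, attained at Q.

149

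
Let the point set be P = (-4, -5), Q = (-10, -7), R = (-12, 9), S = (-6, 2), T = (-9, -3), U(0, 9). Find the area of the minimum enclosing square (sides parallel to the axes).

256

The bounding box has width 12 and height 16.
An axis-aligned square enclosing the set must have side ≥ max(width, height).
So the minimum side is max(12, 16) = 16.
Area = 16² = 256.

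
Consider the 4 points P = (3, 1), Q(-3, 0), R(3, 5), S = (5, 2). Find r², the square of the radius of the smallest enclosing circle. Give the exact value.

By Welzl's lemma the MEC is supported by two points (diametrically opposite) or three points (on a circumcircle).
The minimum enclosing circle is determined by three boundary points: Q, R, S.
Their circumcentre is (25/28, 10/7) with r² = 13481/784.
The farthest remaining point P is at distance² 3625/784 ≤ 13481/784.

13481/784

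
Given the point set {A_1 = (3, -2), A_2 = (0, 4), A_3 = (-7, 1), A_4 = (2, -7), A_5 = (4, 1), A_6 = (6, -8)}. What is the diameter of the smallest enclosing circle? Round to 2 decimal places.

15.81

The minimum enclosing circle of a finite set is fixed by two of the points (as a diameter) or three (as a circumcircle).
The farthest pair is A_3–A_6 with squared distance 250. The circle on this segment as diameter has centre (-0.5, -3.5) and r² = 250/4 = 62.5.
Check A_1: distance² to centre = 14.5 ≤ 62.5, so it lies inside.
All remaining points lie in this disk, and no smaller disk contains both endpoints, so this is the minimum enclosing circle.
Diameter = 2r = 2√(62.5) ≈ 15.81.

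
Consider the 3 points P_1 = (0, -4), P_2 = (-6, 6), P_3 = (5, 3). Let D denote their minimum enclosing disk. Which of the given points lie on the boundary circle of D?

Side lengths²: P_1P_2² = 136, P_1P_3² = 74, P_2P_3² = 130.
Since P_1P_2² = 136 < 130 + 74 = 204, the triangle is acute, so the smallest enclosing circle is the circumcircle.
Circumcentre = (-53/46, 97/46), r² = 40885/1058.
The points at distance exactly r from the centre are P_1, P_2, P_3 — 3 points.

P_1, P_2, P_3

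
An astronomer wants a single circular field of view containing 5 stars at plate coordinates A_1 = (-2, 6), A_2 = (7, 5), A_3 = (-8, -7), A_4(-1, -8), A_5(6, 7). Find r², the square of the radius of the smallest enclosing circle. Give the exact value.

The farthest pair is A_3–A_5 with squared distance 392. The circle on this segment as diameter has centre (-1, 0) and r² = 392/4 = 98.
Check A_1: distance² to centre = 37 ≤ 98, so it lies inside.
All remaining points lie in this disk, and no smaller disk contains both endpoints, so this is the minimum enclosing circle.

98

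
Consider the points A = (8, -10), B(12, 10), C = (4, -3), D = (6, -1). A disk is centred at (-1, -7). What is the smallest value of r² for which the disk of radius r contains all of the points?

The required radius is the distance from (-1, -7) to the farthest point.
Squared distances: 90, 458, 41, 85.
Maximum is 458, attained at B.

458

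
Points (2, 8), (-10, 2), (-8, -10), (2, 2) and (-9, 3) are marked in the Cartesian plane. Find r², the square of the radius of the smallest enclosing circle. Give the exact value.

106

By Welzl's lemma the MEC is supported by two points (diametrically opposite) or three points (on a circumcircle).
The farthest pair is (2, 8)–(-8, -10) with squared distance 424. The circle on this segment as diameter has centre (-3, -1) and r² = 424/4 = 106.
Check (-10, 2): distance² to centre = 58 ≤ 106, so it lies inside.
All remaining points lie in this disk, and no smaller disk contains both endpoints, so this is the minimum enclosing circle.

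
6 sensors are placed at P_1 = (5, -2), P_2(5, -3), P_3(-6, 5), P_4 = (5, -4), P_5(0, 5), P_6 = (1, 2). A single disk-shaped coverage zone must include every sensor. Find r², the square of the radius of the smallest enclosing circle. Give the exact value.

By Welzl's lemma the MEC is supported by two points (diametrically opposite) or three points (on a circumcircle).
The farthest pair is P_3–P_4 with squared distance 202. The circle on this segment as diameter has centre (-0.5, 0.5) and r² = 202/4 = 50.5.
Check P_1: distance² to centre = 36.5 ≤ 50.5, so it lies inside.
All remaining points lie in this disk, and no smaller disk contains both endpoints, so this is the minimum enclosing circle.

50.5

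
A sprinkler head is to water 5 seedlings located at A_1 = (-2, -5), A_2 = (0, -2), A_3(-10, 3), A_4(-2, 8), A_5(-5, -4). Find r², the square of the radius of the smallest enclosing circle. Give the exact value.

44.5

The minimum enclosing circle of a finite set is fixed by two of the points (as a diameter) or three (as a circumcircle).
The minimum enclosing circle is determined by three boundary points: A_1, A_3, A_4.
Their circumcentre is (-3.5, 1.5) with r² = 44.5.
The farthest remaining point A_5 is at distance² 32.5 ≤ 44.5.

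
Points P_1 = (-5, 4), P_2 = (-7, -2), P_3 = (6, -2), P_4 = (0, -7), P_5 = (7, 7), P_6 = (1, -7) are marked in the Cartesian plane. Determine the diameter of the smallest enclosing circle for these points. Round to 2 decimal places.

16.85

The minimum enclosing circle is determined by three boundary points: P_2, P_4, P_5.
Their circumcentre is (27/38, 53/38) with r² = 51245/722.
The farthest remaining point P_6 is at distance² 50941/722 ≤ 51245/722.
Diameter = 2r = 2√(51245/722) ≈ 16.85.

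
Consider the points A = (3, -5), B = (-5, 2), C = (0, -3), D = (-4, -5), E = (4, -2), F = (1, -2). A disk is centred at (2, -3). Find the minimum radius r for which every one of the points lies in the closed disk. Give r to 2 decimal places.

The required radius is the distance from (2, -3) to the farthest point.
Squared distances: 5, 74, 4, 40, 5, 2.
Maximum is 74, attained at B.
r = √74 ≈ 8.60.

8.60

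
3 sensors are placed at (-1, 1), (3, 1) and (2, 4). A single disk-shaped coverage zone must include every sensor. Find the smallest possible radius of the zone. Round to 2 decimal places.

Call the three points A, B, C in the order given.
Side lengths²: AB² = 16, AC² = 18, BC² = 10.
Since AC² = 18 < 16 + 10 = 26, the triangle is acute, so the smallest enclosing circle is the circumcircle.
Circumcentre = (1, 2), r² = 5.
r = √5 ≈ 2.24.

2.24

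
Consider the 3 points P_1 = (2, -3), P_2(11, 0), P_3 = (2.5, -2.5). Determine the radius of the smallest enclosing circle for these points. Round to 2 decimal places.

4.74

Side lengths²: P_1P_2² = 90, P_1P_3² = 0.5, P_2P_3² = 78.5.
Since P_1P_2² = 90 ≥ 78.5 + 0.5 = 79, the angle opposite P_1P_2 is not acute, so the smallest enclosing circle has P_1P_2 as diameter.
Centre = midpoint of P_1P_2 = (6.5, -1.5), r² = 90/4 = 22.5.
r = √(22.5) ≈ 4.74.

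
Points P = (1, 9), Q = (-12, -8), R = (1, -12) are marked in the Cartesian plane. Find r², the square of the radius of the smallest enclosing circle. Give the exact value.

42365/338

Side lengths²: PQ² = 458, PR² = 441, QR² = 185.
Since PQ² = 458 < 441 + 185 = 626, the triangle is acute, so the smallest enclosing circle is the circumcircle.
Circumcentre = (-75/26, -1.5), r² = 42365/338.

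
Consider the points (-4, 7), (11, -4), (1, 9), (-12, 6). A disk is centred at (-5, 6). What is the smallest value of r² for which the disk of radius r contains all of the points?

356

The required radius is the distance from (-5, 6) to the farthest point.
Squared distances: 2, 356, 45, 49.
Maximum is 356, attained at (11, -4).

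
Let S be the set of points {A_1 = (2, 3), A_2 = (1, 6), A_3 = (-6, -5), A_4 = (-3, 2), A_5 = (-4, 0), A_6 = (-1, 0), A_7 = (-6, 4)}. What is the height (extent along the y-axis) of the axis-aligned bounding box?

max y = 6, min y = -5, so height = 11.

11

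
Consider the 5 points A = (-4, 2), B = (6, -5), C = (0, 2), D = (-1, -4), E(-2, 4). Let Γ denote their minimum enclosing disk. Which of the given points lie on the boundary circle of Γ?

A, B, E

The minimum enclosing circle is determined by three boundary points: A, B, E.
Their circumcentre is (41/34, -41/34) with r² = 21605/578.
The farthest remaining point D is at distance² 7325/578 ≤ 21605/578.
The points at distance exactly r from the centre are A, B, E — 3 points.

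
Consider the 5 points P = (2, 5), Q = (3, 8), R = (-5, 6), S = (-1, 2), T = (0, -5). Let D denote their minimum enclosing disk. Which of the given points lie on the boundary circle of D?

The minimum enclosing circle is determined by three boundary points: Q, R, T.
Their circumcentre is (15/49, 87/49) with r² = 110449/2401.
The farthest remaining point P is at distance² 31853/2401 ≤ 110449/2401.
The points at distance exactly r from the centre are Q, R, T — 3 points.

Q, R, T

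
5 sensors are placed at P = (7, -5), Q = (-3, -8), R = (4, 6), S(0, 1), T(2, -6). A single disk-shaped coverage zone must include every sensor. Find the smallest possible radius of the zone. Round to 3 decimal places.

7.826

The minimum enclosing circle of a finite set is fixed by two of the points (as a diameter) or three (as a circumcircle).
The farthest pair is Q–R with squared distance 245. The circle on this segment as diameter has centre (0.5, -1) and r² = 245/4 = 61.25.
Check P: distance² to centre = 58.25 ≤ 61.25, so it lies inside.
All remaining points lie in this disk, and no smaller disk contains both endpoints, so this is the minimum enclosing circle.
r = √(61.25) ≈ 7.826.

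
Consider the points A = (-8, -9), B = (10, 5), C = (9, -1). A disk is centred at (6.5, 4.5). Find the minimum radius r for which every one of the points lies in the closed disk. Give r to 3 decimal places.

The required radius is the distance from (6.5, 4.5) to the farthest point.
Squared distances: 392.5, 12.5, 36.5.
Maximum is 392.5, attained at A.
r = √(392.5) ≈ 19.812.

19.812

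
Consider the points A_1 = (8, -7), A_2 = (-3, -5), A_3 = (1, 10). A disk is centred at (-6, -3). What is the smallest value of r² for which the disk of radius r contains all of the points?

The required radius is the distance from (-6, -3) to the farthest point.
Squared distances: 212, 13, 218.
Maximum is 218, attained at A_3.

218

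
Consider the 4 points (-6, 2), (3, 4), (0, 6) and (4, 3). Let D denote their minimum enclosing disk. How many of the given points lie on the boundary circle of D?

By Welzl's lemma the MEC is supported by two points (diametrically opposite) or three points (on a circumcircle).
The farthest pair is (-6, 2)–(4, 3) with squared distance 101. The circle on this segment as diameter has centre (-1, 2.5) and r² = 101/4 = 25.25.
Check (3, 4): distance² to centre = 18.25 ≤ 25.25, so it lies inside.
All remaining points lie in this disk, and no smaller disk contains both endpoints, so this is the minimum enclosing circle.
The points at distance exactly r from the centre are (-6, 2), (4, 3) — 2 points.

2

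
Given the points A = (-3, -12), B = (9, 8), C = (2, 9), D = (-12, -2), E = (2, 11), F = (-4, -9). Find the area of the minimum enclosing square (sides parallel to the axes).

The bounding box has width 21 and height 23.
An axis-aligned square enclosing the set must have side ≥ max(width, height).
So the minimum side is max(21, 23) = 23.
Area = 23² = 529.

529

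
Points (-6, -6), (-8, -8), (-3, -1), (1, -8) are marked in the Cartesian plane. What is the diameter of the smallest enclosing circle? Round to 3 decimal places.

9.908

The minimum enclosing circle of a finite set is fixed by two of the points (as a diameter) or three (as a circumcircle).
The minimum enclosing circle is determined by three boundary points: (-8, -8), (-3, -1), (1, -8).
Their circumcentre is (-3.5, -83/14) with r² = 2405/98.
The farthest remaining point (-6, -6) is at distance² 613/98 ≤ 2405/98.
Diameter = 2r = 2√(2405/98) ≈ 9.908.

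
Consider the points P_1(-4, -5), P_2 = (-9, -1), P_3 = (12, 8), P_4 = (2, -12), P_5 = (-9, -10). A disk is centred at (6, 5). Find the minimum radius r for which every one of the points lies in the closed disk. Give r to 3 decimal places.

The required radius is the distance from (6, 5) to the farthest point.
Squared distances: 200, 261, 45, 305, 450.
Maximum is 450, attained at P_5.
r = √450 ≈ 21.213.

21.213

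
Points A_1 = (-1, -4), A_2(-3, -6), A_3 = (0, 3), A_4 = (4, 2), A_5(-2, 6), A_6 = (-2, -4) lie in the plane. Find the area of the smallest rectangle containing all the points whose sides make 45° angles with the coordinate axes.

82.5

In coordinates u = x + y, v = x − y the rectangle is axis-aligned; the map (x,y)→(u,v) scales areas by 2.
u-values: -5, -9, 3, 6, 4, -6; range = 6 − (-9) = 15.
v-values: 3, 3, -3, 2, -8, 2; range = 3 − (-8) = 11.
Area = (15 × 11) / 2 = 82.5.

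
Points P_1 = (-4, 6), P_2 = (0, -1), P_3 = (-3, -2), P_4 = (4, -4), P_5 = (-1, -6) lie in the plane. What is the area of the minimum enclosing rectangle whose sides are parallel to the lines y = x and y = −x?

In coordinates u = x + y, v = x − y the rectangle is axis-aligned; the map (x,y)→(u,v) scales areas by 2.
u-values: 2, -1, -5, 0, -7; range = 2 − (-7) = 9.
v-values: -10, 1, -1, 8, 5; range = 8 − (-10) = 18.
Area = (9 × 18) / 2 = 81.

81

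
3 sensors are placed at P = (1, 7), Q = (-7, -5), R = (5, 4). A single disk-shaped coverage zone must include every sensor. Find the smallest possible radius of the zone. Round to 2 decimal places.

7.51

Side lengths²: PQ² = 208, PR² = 25, QR² = 225.
Since QR² = 225 < 208 + 25 = 233, the triangle is acute, so the smallest enclosing circle is the circumcircle.
Circumcentre = (-1.25, -1/6), r² = 8125/144.
r = √(8125/144) ≈ 7.51.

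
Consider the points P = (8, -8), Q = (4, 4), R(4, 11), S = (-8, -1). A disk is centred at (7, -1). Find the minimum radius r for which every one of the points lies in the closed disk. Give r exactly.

The required radius is the distance from (7, -1) to the farthest point.
Squared distances: 50, 34, 153, 225.
Maximum is 225, attained at S.
r = √225 = 15.

15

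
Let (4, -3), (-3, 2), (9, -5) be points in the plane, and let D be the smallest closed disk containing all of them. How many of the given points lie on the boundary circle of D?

2

Call the three points A, B, C in the order given.
Side lengths²: AB² = 74, AC² = 29, BC² = 193.
Since BC² = 193 ≥ 74 + 29 = 103, the angle opposite BC is not acute, so the smallest enclosing circle has BC as diameter.
Centre = midpoint of BC = (3, -1.5), r² = 193/4 = 48.25.
The points at distance exactly r from the centre are (-3, 2), (9, -5) — 2 points.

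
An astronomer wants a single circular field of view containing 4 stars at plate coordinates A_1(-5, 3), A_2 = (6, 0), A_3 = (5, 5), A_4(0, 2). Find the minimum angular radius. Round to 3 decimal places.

5.701

By Welzl's lemma the MEC is supported by two points (diametrically opposite) or three points (on a circumcircle).
The farthest pair is A_1–A_2 with squared distance 130. The circle on this segment as diameter has centre (0.5, 1.5) and r² = 130/4 = 32.5.
Check A_3: distance² to centre = 32.5 ≤ 32.5, so it lies inside.
All remaining points lie in this disk, and no smaller disk contains both endpoints, so this is the minimum enclosing circle.
r = √(32.5) ≈ 5.701.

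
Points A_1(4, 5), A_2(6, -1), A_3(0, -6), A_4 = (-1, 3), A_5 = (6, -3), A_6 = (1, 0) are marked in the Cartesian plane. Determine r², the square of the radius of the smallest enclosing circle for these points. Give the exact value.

34.25

A smallest enclosing disk is always determined by at most three of the input points on its boundary.
The farthest pair is A_1–A_3 with squared distance 137. The circle on this segment as diameter has centre (2, -0.5) and r² = 137/4 = 34.25.
Check A_2: distance² to centre = 16.25 ≤ 34.25, so it lies inside.
All remaining points lie in this disk, and no smaller disk contains both endpoints, so this is the minimum enclosing circle.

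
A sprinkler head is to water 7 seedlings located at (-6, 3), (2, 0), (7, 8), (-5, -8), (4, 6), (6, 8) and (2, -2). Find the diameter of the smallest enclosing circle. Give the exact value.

The minimum enclosing circle of a finite set is fixed by two of the points (as a diameter) or three (as a circumcircle).
The farthest pair is (7, 8)–(-5, -8) with squared distance 400. The circle on this segment as diameter has centre (1, 0) and r² = 400/4 = 100.
Check (-6, 3): distance² to centre = 58 ≤ 100, so it lies inside.
All remaining points lie in this disk, and no smaller disk contains both endpoints, so this is the minimum enclosing circle.
Diameter = 2r = 2√100 = 20.

20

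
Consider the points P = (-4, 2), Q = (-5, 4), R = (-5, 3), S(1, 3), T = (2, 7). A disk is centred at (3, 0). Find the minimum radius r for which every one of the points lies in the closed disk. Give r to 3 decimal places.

The required radius is the distance from (3, 0) to the farthest point.
Squared distances: 53, 80, 73, 13, 50.
Maximum is 80, attained at Q.
r = √80 ≈ 8.944.

8.944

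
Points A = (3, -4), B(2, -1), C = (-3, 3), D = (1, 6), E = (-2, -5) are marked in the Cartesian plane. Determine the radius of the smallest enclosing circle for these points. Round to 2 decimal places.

5.70

A smallest enclosing disk is always determined by at most three of the input points on its boundary.
The farthest pair is D–E with squared distance 130. The circle on this segment as diameter has centre (-0.5, 0.5) and r² = 130/4 = 32.5.
Check A: distance² to centre = 32.5 ≤ 32.5, so it lies inside.
All remaining points lie in this disk, and no smaller disk contains both endpoints, so this is the minimum enclosing circle.
r = √(32.5) ≈ 5.70.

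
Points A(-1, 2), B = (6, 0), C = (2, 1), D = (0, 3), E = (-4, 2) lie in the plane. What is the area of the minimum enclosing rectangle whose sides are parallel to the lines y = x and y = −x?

48

In coordinates u = x + y, v = x − y the rectangle is axis-aligned; the map (x,y)→(u,v) scales areas by 2.
u-values: 1, 6, 3, 3, -2; range = 6 − (-2) = 8.
v-values: -3, 6, 1, -3, -6; range = 6 − (-6) = 12.
Area = (8 × 12) / 2 = 48.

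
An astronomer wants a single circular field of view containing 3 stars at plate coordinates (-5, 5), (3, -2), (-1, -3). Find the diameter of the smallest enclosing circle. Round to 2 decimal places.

Call the three points A, B, C in the order given.
Side lengths²: AB² = 113, AC² = 80, BC² = 17.
Since AB² = 113 ≥ 80 + 17 = 97, the angle opposite AB is not acute, so the smallest enclosing circle has AB as diameter.
Centre = midpoint of AB = (-1, 1.5), r² = 113/4 = 28.25.
Diameter = 2r = 2√(28.25) ≈ 10.63.

10.63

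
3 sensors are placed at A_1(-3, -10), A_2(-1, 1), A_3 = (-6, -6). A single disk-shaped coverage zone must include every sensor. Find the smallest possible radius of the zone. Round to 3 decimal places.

Side lengths²: A_1A_2² = 125, A_1A_3² = 25, A_2A_3² = 74.
Since A_1A_2² = 125 ≥ 74 + 25 = 99, the angle opposite A_1A_2 is not acute, so the smallest enclosing circle has A_1A_2 as diameter.
Centre = midpoint of A_1A_2 = (-2, -4.5), r² = 125/4 = 31.25.
r = √(31.25) ≈ 5.590.

5.590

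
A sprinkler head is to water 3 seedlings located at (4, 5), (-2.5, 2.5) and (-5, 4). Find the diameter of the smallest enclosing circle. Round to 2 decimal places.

Call the three points A, B, C in the order given.
Side lengths²: AB² = 48.5, AC² = 82, BC² = 8.5.
Since AC² = 82 ≥ 48.5 + 8.5 = 57, the angle opposite AC is not acute, so the smallest enclosing circle has AC as diameter.
Centre = midpoint of AC = (-0.5, 4.5), r² = 82/4 = 20.5.
Diameter = 2r = 2√(20.5) ≈ 9.06.

9.06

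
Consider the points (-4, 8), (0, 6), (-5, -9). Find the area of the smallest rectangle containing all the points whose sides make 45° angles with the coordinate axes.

160

In coordinates u = x + y, v = x − y the rectangle is axis-aligned; the map (x,y)→(u,v) scales areas by 2.
u-values: 4, 6, -14; range = 6 − (-14) = 20.
v-values: -12, -6, 4; range = 4 − (-12) = 16.
Area = (20 × 16) / 2 = 160.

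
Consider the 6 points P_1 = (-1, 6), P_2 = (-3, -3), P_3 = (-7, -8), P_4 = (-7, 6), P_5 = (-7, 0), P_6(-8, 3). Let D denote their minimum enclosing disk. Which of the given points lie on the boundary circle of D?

P_1, P_3, P_4

By Welzl's lemma the MEC is supported by two points (diametrically opposite) or three points (on a circumcircle).
The farthest pair is P_1–P_3 with squared distance 232. The circle on this segment as diameter has centre (-4, -1) and r² = 232/4 = 58.
Check P_2: distance² to centre = 5 ≤ 58, so it lies inside.
All remaining points lie in this disk, and no smaller disk contains both endpoints, so this is the minimum enclosing circle.
The points at distance exactly r from the centre are P_1, P_3, P_4 — 3 points.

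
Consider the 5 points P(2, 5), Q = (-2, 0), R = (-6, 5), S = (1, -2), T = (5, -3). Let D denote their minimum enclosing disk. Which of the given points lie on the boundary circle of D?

A smallest enclosing disk is always determined by at most three of the input points on its boundary.
The farthest pair is R–T with squared distance 185. The circle on this segment as diameter has centre (-0.5, 1) and r² = 185/4 = 46.25.
Check P: distance² to centre = 22.25 ≤ 46.25, so it lies inside.
All remaining points lie in this disk, and no smaller disk contains both endpoints, so this is the minimum enclosing circle.
The points at distance exactly r from the centre are R, T — 2 points.

R, T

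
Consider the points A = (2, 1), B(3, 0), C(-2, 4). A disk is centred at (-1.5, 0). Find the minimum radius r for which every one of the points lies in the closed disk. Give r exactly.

The required radius is the distance from (-1.5, 0) to the farthest point.
Squared distances: 13.25, 20.25, 16.25.
Maximum is 20.25, attained at B.
r = √(20.25) = 4.5.

4.5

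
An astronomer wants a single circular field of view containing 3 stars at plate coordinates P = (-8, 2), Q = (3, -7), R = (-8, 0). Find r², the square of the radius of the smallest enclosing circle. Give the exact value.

Side lengths²: PQ² = 202, PR² = 4, QR² = 170.
Since PQ² = 202 ≥ 170 + 4 = 174, the angle opposite PQ is not acute, so the smallest enclosing circle has PQ as diameter.
Centre = midpoint of PQ = (-2.5, -2.5), r² = 202/4 = 50.5.

50.5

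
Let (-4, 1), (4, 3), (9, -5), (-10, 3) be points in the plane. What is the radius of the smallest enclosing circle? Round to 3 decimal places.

The farthest pair is (9, -5)–(-10, 3) with squared distance 425. The circle on this segment as diameter has centre (-0.5, -1) and r² = 425/4 = 106.25.
Check (-4, 1): distance² to centre = 16.25 ≤ 106.25, so it lies inside.
All remaining points lie in this disk, and no smaller disk contains both endpoints, so this is the minimum enclosing circle.
r = √(106.25) ≈ 10.308.

10.308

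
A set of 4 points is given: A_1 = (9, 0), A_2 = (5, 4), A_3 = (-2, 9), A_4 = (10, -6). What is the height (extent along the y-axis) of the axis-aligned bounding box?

15

max y = 9, min y = -6, so height = 15.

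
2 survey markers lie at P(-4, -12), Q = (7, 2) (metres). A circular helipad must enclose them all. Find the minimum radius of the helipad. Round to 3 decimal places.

The smallest circle enclosing two points has them as diameter endpoints.
Centre = midpoint = (1.5, -5); r² = |PQ|²/4 = 317/4 = 79.25.
r = √(79.25) ≈ 8.902.

8.902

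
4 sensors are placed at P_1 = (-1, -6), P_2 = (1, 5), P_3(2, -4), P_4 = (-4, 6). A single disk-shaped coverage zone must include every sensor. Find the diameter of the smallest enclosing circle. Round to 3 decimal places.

A smallest enclosing disk is always determined by at most three of the input points on its boundary.
The farthest pair is P_1–P_4 with squared distance 153. The circle on this segment as diameter has centre (-2.5, 0) and r² = 153/4 = 38.25.
Check P_2: distance² to centre = 37.25 ≤ 38.25, so it lies inside.
All remaining points lie in this disk, and no smaller disk contains both endpoints, so this is the minimum enclosing circle.
Diameter = 2r = 2√(38.25) ≈ 12.369.

12.369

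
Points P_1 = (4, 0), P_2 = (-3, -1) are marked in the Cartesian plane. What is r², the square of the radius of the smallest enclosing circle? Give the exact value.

12.5

The smallest circle enclosing two points has them as diameter endpoints.
Centre = midpoint = (0.5, -0.5); r² = |P_1P_2|²/4 = 50/4 = 12.5.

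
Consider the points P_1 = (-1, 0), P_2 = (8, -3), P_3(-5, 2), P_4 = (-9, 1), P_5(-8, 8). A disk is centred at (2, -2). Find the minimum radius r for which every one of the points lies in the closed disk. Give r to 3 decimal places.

The required radius is the distance from (2, -2) to the farthest point.
Squared distances: 13, 37, 65, 130, 200.
Maximum is 200, attained at P_5.
r = √200 ≈ 14.142.

14.142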